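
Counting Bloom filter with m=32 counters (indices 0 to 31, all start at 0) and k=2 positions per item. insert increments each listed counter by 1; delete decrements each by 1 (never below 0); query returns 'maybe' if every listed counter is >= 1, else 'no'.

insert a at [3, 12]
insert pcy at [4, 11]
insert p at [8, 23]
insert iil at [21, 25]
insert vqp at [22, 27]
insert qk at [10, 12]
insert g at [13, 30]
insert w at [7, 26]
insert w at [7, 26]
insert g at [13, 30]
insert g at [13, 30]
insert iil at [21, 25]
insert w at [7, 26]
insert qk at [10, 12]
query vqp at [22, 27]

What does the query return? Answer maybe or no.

Answer: maybe

Derivation:
Step 1: insert a at [3, 12] -> counters=[0,0,0,1,0,0,0,0,0,0,0,0,1,0,0,0,0,0,0,0,0,0,0,0,0,0,0,0,0,0,0,0]
Step 2: insert pcy at [4, 11] -> counters=[0,0,0,1,1,0,0,0,0,0,0,1,1,0,0,0,0,0,0,0,0,0,0,0,0,0,0,0,0,0,0,0]
Step 3: insert p at [8, 23] -> counters=[0,0,0,1,1,0,0,0,1,0,0,1,1,0,0,0,0,0,0,0,0,0,0,1,0,0,0,0,0,0,0,0]
Step 4: insert iil at [21, 25] -> counters=[0,0,0,1,1,0,0,0,1,0,0,1,1,0,0,0,0,0,0,0,0,1,0,1,0,1,0,0,0,0,0,0]
Step 5: insert vqp at [22, 27] -> counters=[0,0,0,1,1,0,0,0,1,0,0,1,1,0,0,0,0,0,0,0,0,1,1,1,0,1,0,1,0,0,0,0]
Step 6: insert qk at [10, 12] -> counters=[0,0,0,1,1,0,0,0,1,0,1,1,2,0,0,0,0,0,0,0,0,1,1,1,0,1,0,1,0,0,0,0]
Step 7: insert g at [13, 30] -> counters=[0,0,0,1,1,0,0,0,1,0,1,1,2,1,0,0,0,0,0,0,0,1,1,1,0,1,0,1,0,0,1,0]
Step 8: insert w at [7, 26] -> counters=[0,0,0,1,1,0,0,1,1,0,1,1,2,1,0,0,0,0,0,0,0,1,1,1,0,1,1,1,0,0,1,0]
Step 9: insert w at [7, 26] -> counters=[0,0,0,1,1,0,0,2,1,0,1,1,2,1,0,0,0,0,0,0,0,1,1,1,0,1,2,1,0,0,1,0]
Step 10: insert g at [13, 30] -> counters=[0,0,0,1,1,0,0,2,1,0,1,1,2,2,0,0,0,0,0,0,0,1,1,1,0,1,2,1,0,0,2,0]
Step 11: insert g at [13, 30] -> counters=[0,0,0,1,1,0,0,2,1,0,1,1,2,3,0,0,0,0,0,0,0,1,1,1,0,1,2,1,0,0,3,0]
Step 12: insert iil at [21, 25] -> counters=[0,0,0,1,1,0,0,2,1,0,1,1,2,3,0,0,0,0,0,0,0,2,1,1,0,2,2,1,0,0,3,0]
Step 13: insert w at [7, 26] -> counters=[0,0,0,1,1,0,0,3,1,0,1,1,2,3,0,0,0,0,0,0,0,2,1,1,0,2,3,1,0,0,3,0]
Step 14: insert qk at [10, 12] -> counters=[0,0,0,1,1,0,0,3,1,0,2,1,3,3,0,0,0,0,0,0,0,2,1,1,0,2,3,1,0,0,3,0]
Query vqp: check counters[22]=1 counters[27]=1 -> maybe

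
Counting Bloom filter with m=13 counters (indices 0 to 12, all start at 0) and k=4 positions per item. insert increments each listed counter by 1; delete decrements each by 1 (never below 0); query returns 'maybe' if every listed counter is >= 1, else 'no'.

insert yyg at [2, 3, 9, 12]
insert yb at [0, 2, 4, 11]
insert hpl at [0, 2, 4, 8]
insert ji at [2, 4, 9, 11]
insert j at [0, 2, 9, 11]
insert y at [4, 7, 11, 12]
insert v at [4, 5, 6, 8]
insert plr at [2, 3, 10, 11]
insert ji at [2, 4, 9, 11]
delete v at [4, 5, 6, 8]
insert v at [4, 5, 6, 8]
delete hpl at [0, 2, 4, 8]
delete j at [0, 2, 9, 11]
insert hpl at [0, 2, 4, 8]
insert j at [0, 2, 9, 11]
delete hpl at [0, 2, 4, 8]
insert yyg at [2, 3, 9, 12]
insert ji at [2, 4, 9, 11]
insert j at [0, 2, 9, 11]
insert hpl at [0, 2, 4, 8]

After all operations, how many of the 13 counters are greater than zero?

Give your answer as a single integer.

Step 1: insert yyg at [2, 3, 9, 12] -> counters=[0,0,1,1,0,0,0,0,0,1,0,0,1]
Step 2: insert yb at [0, 2, 4, 11] -> counters=[1,0,2,1,1,0,0,0,0,1,0,1,1]
Step 3: insert hpl at [0, 2, 4, 8] -> counters=[2,0,3,1,2,0,0,0,1,1,0,1,1]
Step 4: insert ji at [2, 4, 9, 11] -> counters=[2,0,4,1,3,0,0,0,1,2,0,2,1]
Step 5: insert j at [0, 2, 9, 11] -> counters=[3,0,5,1,3,0,0,0,1,3,0,3,1]
Step 6: insert y at [4, 7, 11, 12] -> counters=[3,0,5,1,4,0,0,1,1,3,0,4,2]
Step 7: insert v at [4, 5, 6, 8] -> counters=[3,0,5,1,5,1,1,1,2,3,0,4,2]
Step 8: insert plr at [2, 3, 10, 11] -> counters=[3,0,6,2,5,1,1,1,2,3,1,5,2]
Step 9: insert ji at [2, 4, 9, 11] -> counters=[3,0,7,2,6,1,1,1,2,4,1,6,2]
Step 10: delete v at [4, 5, 6, 8] -> counters=[3,0,7,2,5,0,0,1,1,4,1,6,2]
Step 11: insert v at [4, 5, 6, 8] -> counters=[3,0,7,2,6,1,1,1,2,4,1,6,2]
Step 12: delete hpl at [0, 2, 4, 8] -> counters=[2,0,6,2,5,1,1,1,1,4,1,6,2]
Step 13: delete j at [0, 2, 9, 11] -> counters=[1,0,5,2,5,1,1,1,1,3,1,5,2]
Step 14: insert hpl at [0, 2, 4, 8] -> counters=[2,0,6,2,6,1,1,1,2,3,1,5,2]
Step 15: insert j at [0, 2, 9, 11] -> counters=[3,0,7,2,6,1,1,1,2,4,1,6,2]
Step 16: delete hpl at [0, 2, 4, 8] -> counters=[2,0,6,2,5,1,1,1,1,4,1,6,2]
Step 17: insert yyg at [2, 3, 9, 12] -> counters=[2,0,7,3,5,1,1,1,1,5,1,6,3]
Step 18: insert ji at [2, 4, 9, 11] -> counters=[2,0,8,3,6,1,1,1,1,6,1,7,3]
Step 19: insert j at [0, 2, 9, 11] -> counters=[3,0,9,3,6,1,1,1,1,7,1,8,3]
Step 20: insert hpl at [0, 2, 4, 8] -> counters=[4,0,10,3,7,1,1,1,2,7,1,8,3]
Final counters=[4,0,10,3,7,1,1,1,2,7,1,8,3] -> 12 nonzero

Answer: 12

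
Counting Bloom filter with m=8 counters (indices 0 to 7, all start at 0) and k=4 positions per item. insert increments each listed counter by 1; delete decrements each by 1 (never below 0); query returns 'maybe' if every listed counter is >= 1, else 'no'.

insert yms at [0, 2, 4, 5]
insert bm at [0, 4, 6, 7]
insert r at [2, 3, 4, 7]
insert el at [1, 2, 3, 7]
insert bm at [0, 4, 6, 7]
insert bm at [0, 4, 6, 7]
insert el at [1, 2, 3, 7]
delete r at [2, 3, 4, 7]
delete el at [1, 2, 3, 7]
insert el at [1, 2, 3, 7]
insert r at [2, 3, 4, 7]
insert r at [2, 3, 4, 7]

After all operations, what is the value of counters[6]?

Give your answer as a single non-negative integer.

Answer: 3

Derivation:
Step 1: insert yms at [0, 2, 4, 5] -> counters=[1,0,1,0,1,1,0,0]
Step 2: insert bm at [0, 4, 6, 7] -> counters=[2,0,1,0,2,1,1,1]
Step 3: insert r at [2, 3, 4, 7] -> counters=[2,0,2,1,3,1,1,2]
Step 4: insert el at [1, 2, 3, 7] -> counters=[2,1,3,2,3,1,1,3]
Step 5: insert bm at [0, 4, 6, 7] -> counters=[3,1,3,2,4,1,2,4]
Step 6: insert bm at [0, 4, 6, 7] -> counters=[4,1,3,2,5,1,3,5]
Step 7: insert el at [1, 2, 3, 7] -> counters=[4,2,4,3,5,1,3,6]
Step 8: delete r at [2, 3, 4, 7] -> counters=[4,2,3,2,4,1,3,5]
Step 9: delete el at [1, 2, 3, 7] -> counters=[4,1,2,1,4,1,3,4]
Step 10: insert el at [1, 2, 3, 7] -> counters=[4,2,3,2,4,1,3,5]
Step 11: insert r at [2, 3, 4, 7] -> counters=[4,2,4,3,5,1,3,6]
Step 12: insert r at [2, 3, 4, 7] -> counters=[4,2,5,4,6,1,3,7]
Final counters=[4,2,5,4,6,1,3,7] -> counters[6]=3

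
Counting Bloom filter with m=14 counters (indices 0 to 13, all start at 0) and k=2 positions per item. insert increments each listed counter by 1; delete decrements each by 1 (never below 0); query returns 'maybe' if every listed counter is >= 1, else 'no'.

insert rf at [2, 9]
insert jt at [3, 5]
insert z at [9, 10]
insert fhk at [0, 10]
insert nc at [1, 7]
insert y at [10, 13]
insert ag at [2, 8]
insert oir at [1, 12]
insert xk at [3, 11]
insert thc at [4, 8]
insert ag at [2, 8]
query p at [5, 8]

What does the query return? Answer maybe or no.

Answer: maybe

Derivation:
Step 1: insert rf at [2, 9] -> counters=[0,0,1,0,0,0,0,0,0,1,0,0,0,0]
Step 2: insert jt at [3, 5] -> counters=[0,0,1,1,0,1,0,0,0,1,0,0,0,0]
Step 3: insert z at [9, 10] -> counters=[0,0,1,1,0,1,0,0,0,2,1,0,0,0]
Step 4: insert fhk at [0, 10] -> counters=[1,0,1,1,0,1,0,0,0,2,2,0,0,0]
Step 5: insert nc at [1, 7] -> counters=[1,1,1,1,0,1,0,1,0,2,2,0,0,0]
Step 6: insert y at [10, 13] -> counters=[1,1,1,1,0,1,0,1,0,2,3,0,0,1]
Step 7: insert ag at [2, 8] -> counters=[1,1,2,1,0,1,0,1,1,2,3,0,0,1]
Step 8: insert oir at [1, 12] -> counters=[1,2,2,1,0,1,0,1,1,2,3,0,1,1]
Step 9: insert xk at [3, 11] -> counters=[1,2,2,2,0,1,0,1,1,2,3,1,1,1]
Step 10: insert thc at [4, 8] -> counters=[1,2,2,2,1,1,0,1,2,2,3,1,1,1]
Step 11: insert ag at [2, 8] -> counters=[1,2,3,2,1,1,0,1,3,2,3,1,1,1]
Query p: check counters[5]=1 counters[8]=3 -> maybe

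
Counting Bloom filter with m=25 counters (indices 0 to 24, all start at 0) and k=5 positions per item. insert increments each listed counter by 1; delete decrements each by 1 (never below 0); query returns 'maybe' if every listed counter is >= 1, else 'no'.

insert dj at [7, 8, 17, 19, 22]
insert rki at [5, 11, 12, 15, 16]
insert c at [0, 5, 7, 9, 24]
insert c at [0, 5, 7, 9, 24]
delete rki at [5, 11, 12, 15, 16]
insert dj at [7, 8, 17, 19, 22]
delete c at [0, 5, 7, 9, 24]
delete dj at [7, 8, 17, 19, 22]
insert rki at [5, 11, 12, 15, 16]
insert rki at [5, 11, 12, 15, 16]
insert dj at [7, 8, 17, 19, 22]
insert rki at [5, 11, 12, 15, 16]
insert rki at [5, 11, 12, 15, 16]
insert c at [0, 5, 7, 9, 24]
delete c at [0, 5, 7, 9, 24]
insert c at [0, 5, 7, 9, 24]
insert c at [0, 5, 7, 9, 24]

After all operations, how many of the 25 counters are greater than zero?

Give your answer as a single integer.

Step 1: insert dj at [7, 8, 17, 19, 22] -> counters=[0,0,0,0,0,0,0,1,1,0,0,0,0,0,0,0,0,1,0,1,0,0,1,0,0]
Step 2: insert rki at [5, 11, 12, 15, 16] -> counters=[0,0,0,0,0,1,0,1,1,0,0,1,1,0,0,1,1,1,0,1,0,0,1,0,0]
Step 3: insert c at [0, 5, 7, 9, 24] -> counters=[1,0,0,0,0,2,0,2,1,1,0,1,1,0,0,1,1,1,0,1,0,0,1,0,1]
Step 4: insert c at [0, 5, 7, 9, 24] -> counters=[2,0,0,0,0,3,0,3,1,2,0,1,1,0,0,1,1,1,0,1,0,0,1,0,2]
Step 5: delete rki at [5, 11, 12, 15, 16] -> counters=[2,0,0,0,0,2,0,3,1,2,0,0,0,0,0,0,0,1,0,1,0,0,1,0,2]
Step 6: insert dj at [7, 8, 17, 19, 22] -> counters=[2,0,0,0,0,2,0,4,2,2,0,0,0,0,0,0,0,2,0,2,0,0,2,0,2]
Step 7: delete c at [0, 5, 7, 9, 24] -> counters=[1,0,0,0,0,1,0,3,2,1,0,0,0,0,0,0,0,2,0,2,0,0,2,0,1]
Step 8: delete dj at [7, 8, 17, 19, 22] -> counters=[1,0,0,0,0,1,0,2,1,1,0,0,0,0,0,0,0,1,0,1,0,0,1,0,1]
Step 9: insert rki at [5, 11, 12, 15, 16] -> counters=[1,0,0,0,0,2,0,2,1,1,0,1,1,0,0,1,1,1,0,1,0,0,1,0,1]
Step 10: insert rki at [5, 11, 12, 15, 16] -> counters=[1,0,0,0,0,3,0,2,1,1,0,2,2,0,0,2,2,1,0,1,0,0,1,0,1]
Step 11: insert dj at [7, 8, 17, 19, 22] -> counters=[1,0,0,0,0,3,0,3,2,1,0,2,2,0,0,2,2,2,0,2,0,0,2,0,1]
Step 12: insert rki at [5, 11, 12, 15, 16] -> counters=[1,0,0,0,0,4,0,3,2,1,0,3,3,0,0,3,3,2,0,2,0,0,2,0,1]
Step 13: insert rki at [5, 11, 12, 15, 16] -> counters=[1,0,0,0,0,5,0,3,2,1,0,4,4,0,0,4,4,2,0,2,0,0,2,0,1]
Step 14: insert c at [0, 5, 7, 9, 24] -> counters=[2,0,0,0,0,6,0,4,2,2,0,4,4,0,0,4,4,2,0,2,0,0,2,0,2]
Step 15: delete c at [0, 5, 7, 9, 24] -> counters=[1,0,0,0,0,5,0,3,2,1,0,4,4,0,0,4,4,2,0,2,0,0,2,0,1]
Step 16: insert c at [0, 5, 7, 9, 24] -> counters=[2,0,0,0,0,6,0,4,2,2,0,4,4,0,0,4,4,2,0,2,0,0,2,0,2]
Step 17: insert c at [0, 5, 7, 9, 24] -> counters=[3,0,0,0,0,7,0,5,2,3,0,4,4,0,0,4,4,2,0,2,0,0,2,0,3]
Final counters=[3,0,0,0,0,7,0,5,2,3,0,4,4,0,0,4,4,2,0,2,0,0,2,0,3] -> 13 nonzero

Answer: 13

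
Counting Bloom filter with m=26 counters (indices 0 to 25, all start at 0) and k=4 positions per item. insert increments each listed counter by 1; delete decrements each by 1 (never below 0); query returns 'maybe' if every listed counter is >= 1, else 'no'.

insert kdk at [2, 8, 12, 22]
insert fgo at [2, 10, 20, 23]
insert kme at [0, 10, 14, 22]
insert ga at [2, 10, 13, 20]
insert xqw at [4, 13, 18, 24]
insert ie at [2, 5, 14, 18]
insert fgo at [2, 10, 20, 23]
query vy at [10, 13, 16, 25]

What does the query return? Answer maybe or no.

Step 1: insert kdk at [2, 8, 12, 22] -> counters=[0,0,1,0,0,0,0,0,1,0,0,0,1,0,0,0,0,0,0,0,0,0,1,0,0,0]
Step 2: insert fgo at [2, 10, 20, 23] -> counters=[0,0,2,0,0,0,0,0,1,0,1,0,1,0,0,0,0,0,0,0,1,0,1,1,0,0]
Step 3: insert kme at [0, 10, 14, 22] -> counters=[1,0,2,0,0,0,0,0,1,0,2,0,1,0,1,0,0,0,0,0,1,0,2,1,0,0]
Step 4: insert ga at [2, 10, 13, 20] -> counters=[1,0,3,0,0,0,0,0,1,0,3,0,1,1,1,0,0,0,0,0,2,0,2,1,0,0]
Step 5: insert xqw at [4, 13, 18, 24] -> counters=[1,0,3,0,1,0,0,0,1,0,3,0,1,2,1,0,0,0,1,0,2,0,2,1,1,0]
Step 6: insert ie at [2, 5, 14, 18] -> counters=[1,0,4,0,1,1,0,0,1,0,3,0,1,2,2,0,0,0,2,0,2,0,2,1,1,0]
Step 7: insert fgo at [2, 10, 20, 23] -> counters=[1,0,5,0,1,1,0,0,1,0,4,0,1,2,2,0,0,0,2,0,3,0,2,2,1,0]
Query vy: check counters[10]=4 counters[13]=2 counters[16]=0 counters[25]=0 -> no

Answer: no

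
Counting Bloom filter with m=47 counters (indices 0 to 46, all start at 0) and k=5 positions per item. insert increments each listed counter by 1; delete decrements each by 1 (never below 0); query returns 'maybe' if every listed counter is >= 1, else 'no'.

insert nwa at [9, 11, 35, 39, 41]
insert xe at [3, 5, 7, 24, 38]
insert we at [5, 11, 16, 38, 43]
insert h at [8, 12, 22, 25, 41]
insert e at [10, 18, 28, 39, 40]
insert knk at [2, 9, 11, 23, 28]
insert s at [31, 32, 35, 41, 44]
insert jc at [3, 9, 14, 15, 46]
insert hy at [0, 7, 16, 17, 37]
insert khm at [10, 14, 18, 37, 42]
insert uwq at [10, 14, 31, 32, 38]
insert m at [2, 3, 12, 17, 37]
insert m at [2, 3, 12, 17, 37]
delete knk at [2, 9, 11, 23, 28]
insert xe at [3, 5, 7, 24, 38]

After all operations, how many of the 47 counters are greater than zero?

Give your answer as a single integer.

Answer: 31

Derivation:
Step 1: insert nwa at [9, 11, 35, 39, 41] -> counters=[0,0,0,0,0,0,0,0,0,1,0,1,0,0,0,0,0,0,0,0,0,0,0,0,0,0,0,0,0,0,0,0,0,0,0,1,0,0,0,1,0,1,0,0,0,0,0]
Step 2: insert xe at [3, 5, 7, 24, 38] -> counters=[0,0,0,1,0,1,0,1,0,1,0,1,0,0,0,0,0,0,0,0,0,0,0,0,1,0,0,0,0,0,0,0,0,0,0,1,0,0,1,1,0,1,0,0,0,0,0]
Step 3: insert we at [5, 11, 16, 38, 43] -> counters=[0,0,0,1,0,2,0,1,0,1,0,2,0,0,0,0,1,0,0,0,0,0,0,0,1,0,0,0,0,0,0,0,0,0,0,1,0,0,2,1,0,1,0,1,0,0,0]
Step 4: insert h at [8, 12, 22, 25, 41] -> counters=[0,0,0,1,0,2,0,1,1,1,0,2,1,0,0,0,1,0,0,0,0,0,1,0,1,1,0,0,0,0,0,0,0,0,0,1,0,0,2,1,0,2,0,1,0,0,0]
Step 5: insert e at [10, 18, 28, 39, 40] -> counters=[0,0,0,1,0,2,0,1,1,1,1,2,1,0,0,0,1,0,1,0,0,0,1,0,1,1,0,0,1,0,0,0,0,0,0,1,0,0,2,2,1,2,0,1,0,0,0]
Step 6: insert knk at [2, 9, 11, 23, 28] -> counters=[0,0,1,1,0,2,0,1,1,2,1,3,1,0,0,0,1,0,1,0,0,0,1,1,1,1,0,0,2,0,0,0,0,0,0,1,0,0,2,2,1,2,0,1,0,0,0]
Step 7: insert s at [31, 32, 35, 41, 44] -> counters=[0,0,1,1,0,2,0,1,1,2,1,3,1,0,0,0,1,0,1,0,0,0,1,1,1,1,0,0,2,0,0,1,1,0,0,2,0,0,2,2,1,3,0,1,1,0,0]
Step 8: insert jc at [3, 9, 14, 15, 46] -> counters=[0,0,1,2,0,2,0,1,1,3,1,3,1,0,1,1,1,0,1,0,0,0,1,1,1,1,0,0,2,0,0,1,1,0,0,2,0,0,2,2,1,3,0,1,1,0,1]
Step 9: insert hy at [0, 7, 16, 17, 37] -> counters=[1,0,1,2,0,2,0,2,1,3,1,3,1,0,1,1,2,1,1,0,0,0,1,1,1,1,0,0,2,0,0,1,1,0,0,2,0,1,2,2,1,3,0,1,1,0,1]
Step 10: insert khm at [10, 14, 18, 37, 42] -> counters=[1,0,1,2,0,2,0,2,1,3,2,3,1,0,2,1,2,1,2,0,0,0,1,1,1,1,0,0,2,0,0,1,1,0,0,2,0,2,2,2,1,3,1,1,1,0,1]
Step 11: insert uwq at [10, 14, 31, 32, 38] -> counters=[1,0,1,2,0,2,0,2,1,3,3,3,1,0,3,1,2,1,2,0,0,0,1,1,1,1,0,0,2,0,0,2,2,0,0,2,0,2,3,2,1,3,1,1,1,0,1]
Step 12: insert m at [2, 3, 12, 17, 37] -> counters=[1,0,2,3,0,2,0,2,1,3,3,3,2,0,3,1,2,2,2,0,0,0,1,1,1,1,0,0,2,0,0,2,2,0,0,2,0,3,3,2,1,3,1,1,1,0,1]
Step 13: insert m at [2, 3, 12, 17, 37] -> counters=[1,0,3,4,0,2,0,2,1,3,3,3,3,0,3,1,2,3,2,0,0,0,1,1,1,1,0,0,2,0,0,2,2,0,0,2,0,4,3,2,1,3,1,1,1,0,1]
Step 14: delete knk at [2, 9, 11, 23, 28] -> counters=[1,0,2,4,0,2,0,2,1,2,3,2,3,0,3,1,2,3,2,0,0,0,1,0,1,1,0,0,1,0,0,2,2,0,0,2,0,4,3,2,1,3,1,1,1,0,1]
Step 15: insert xe at [3, 5, 7, 24, 38] -> counters=[1,0,2,5,0,3,0,3,1,2,3,2,3,0,3,1,2,3,2,0,0,0,1,0,2,1,0,0,1,0,0,2,2,0,0,2,0,4,4,2,1,3,1,1,1,0,1]
Final counters=[1,0,2,5,0,3,0,3,1,2,3,2,3,0,3,1,2,3,2,0,0,0,1,0,2,1,0,0,1,0,0,2,2,0,0,2,0,4,4,2,1,3,1,1,1,0,1] -> 31 nonzero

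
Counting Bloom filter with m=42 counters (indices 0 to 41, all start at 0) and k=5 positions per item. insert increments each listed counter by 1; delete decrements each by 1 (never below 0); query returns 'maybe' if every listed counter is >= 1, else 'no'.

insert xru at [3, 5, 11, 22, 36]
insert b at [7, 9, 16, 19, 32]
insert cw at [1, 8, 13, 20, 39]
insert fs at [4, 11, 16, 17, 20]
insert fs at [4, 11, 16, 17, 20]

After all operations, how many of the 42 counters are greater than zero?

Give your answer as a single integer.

Answer: 17

Derivation:
Step 1: insert xru at [3, 5, 11, 22, 36] -> counters=[0,0,0,1,0,1,0,0,0,0,0,1,0,0,0,0,0,0,0,0,0,0,1,0,0,0,0,0,0,0,0,0,0,0,0,0,1,0,0,0,0,0]
Step 2: insert b at [7, 9, 16, 19, 32] -> counters=[0,0,0,1,0,1,0,1,0,1,0,1,0,0,0,0,1,0,0,1,0,0,1,0,0,0,0,0,0,0,0,0,1,0,0,0,1,0,0,0,0,0]
Step 3: insert cw at [1, 8, 13, 20, 39] -> counters=[0,1,0,1,0,1,0,1,1,1,0,1,0,1,0,0,1,0,0,1,1,0,1,0,0,0,0,0,0,0,0,0,1,0,0,0,1,0,0,1,0,0]
Step 4: insert fs at [4, 11, 16, 17, 20] -> counters=[0,1,0,1,1,1,0,1,1,1,0,2,0,1,0,0,2,1,0,1,2,0,1,0,0,0,0,0,0,0,0,0,1,0,0,0,1,0,0,1,0,0]
Step 5: insert fs at [4, 11, 16, 17, 20] -> counters=[0,1,0,1,2,1,0,1,1,1,0,3,0,1,0,0,3,2,0,1,3,0,1,0,0,0,0,0,0,0,0,0,1,0,0,0,1,0,0,1,0,0]
Final counters=[0,1,0,1,2,1,0,1,1,1,0,3,0,1,0,0,3,2,0,1,3,0,1,0,0,0,0,0,0,0,0,0,1,0,0,0,1,0,0,1,0,0] -> 17 nonzero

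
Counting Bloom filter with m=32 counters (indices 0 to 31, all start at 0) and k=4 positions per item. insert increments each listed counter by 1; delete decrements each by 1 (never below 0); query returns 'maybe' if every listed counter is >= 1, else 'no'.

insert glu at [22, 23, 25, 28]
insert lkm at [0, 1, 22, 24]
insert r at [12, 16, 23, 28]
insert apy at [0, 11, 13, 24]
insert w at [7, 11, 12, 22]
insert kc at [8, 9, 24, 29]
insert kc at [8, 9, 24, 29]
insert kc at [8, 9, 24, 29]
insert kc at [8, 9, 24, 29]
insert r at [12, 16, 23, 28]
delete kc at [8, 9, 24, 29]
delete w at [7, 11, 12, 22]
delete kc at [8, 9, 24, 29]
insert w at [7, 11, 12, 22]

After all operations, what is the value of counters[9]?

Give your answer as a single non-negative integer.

Answer: 2

Derivation:
Step 1: insert glu at [22, 23, 25, 28] -> counters=[0,0,0,0,0,0,0,0,0,0,0,0,0,0,0,0,0,0,0,0,0,0,1,1,0,1,0,0,1,0,0,0]
Step 2: insert lkm at [0, 1, 22, 24] -> counters=[1,1,0,0,0,0,0,0,0,0,0,0,0,0,0,0,0,0,0,0,0,0,2,1,1,1,0,0,1,0,0,0]
Step 3: insert r at [12, 16, 23, 28] -> counters=[1,1,0,0,0,0,0,0,0,0,0,0,1,0,0,0,1,0,0,0,0,0,2,2,1,1,0,0,2,0,0,0]
Step 4: insert apy at [0, 11, 13, 24] -> counters=[2,1,0,0,0,0,0,0,0,0,0,1,1,1,0,0,1,0,0,0,0,0,2,2,2,1,0,0,2,0,0,0]
Step 5: insert w at [7, 11, 12, 22] -> counters=[2,1,0,0,0,0,0,1,0,0,0,2,2,1,0,0,1,0,0,0,0,0,3,2,2,1,0,0,2,0,0,0]
Step 6: insert kc at [8, 9, 24, 29] -> counters=[2,1,0,0,0,0,0,1,1,1,0,2,2,1,0,0,1,0,0,0,0,0,3,2,3,1,0,0,2,1,0,0]
Step 7: insert kc at [8, 9, 24, 29] -> counters=[2,1,0,0,0,0,0,1,2,2,0,2,2,1,0,0,1,0,0,0,0,0,3,2,4,1,0,0,2,2,0,0]
Step 8: insert kc at [8, 9, 24, 29] -> counters=[2,1,0,0,0,0,0,1,3,3,0,2,2,1,0,0,1,0,0,0,0,0,3,2,5,1,0,0,2,3,0,0]
Step 9: insert kc at [8, 9, 24, 29] -> counters=[2,1,0,0,0,0,0,1,4,4,0,2,2,1,0,0,1,0,0,0,0,0,3,2,6,1,0,0,2,4,0,0]
Step 10: insert r at [12, 16, 23, 28] -> counters=[2,1,0,0,0,0,0,1,4,4,0,2,3,1,0,0,2,0,0,0,0,0,3,3,6,1,0,0,3,4,0,0]
Step 11: delete kc at [8, 9, 24, 29] -> counters=[2,1,0,0,0,0,0,1,3,3,0,2,3,1,0,0,2,0,0,0,0,0,3,3,5,1,0,0,3,3,0,0]
Step 12: delete w at [7, 11, 12, 22] -> counters=[2,1,0,0,0,0,0,0,3,3,0,1,2,1,0,0,2,0,0,0,0,0,2,3,5,1,0,0,3,3,0,0]
Step 13: delete kc at [8, 9, 24, 29] -> counters=[2,1,0,0,0,0,0,0,2,2,0,1,2,1,0,0,2,0,0,0,0,0,2,3,4,1,0,0,3,2,0,0]
Step 14: insert w at [7, 11, 12, 22] -> counters=[2,1,0,0,0,0,0,1,2,2,0,2,3,1,0,0,2,0,0,0,0,0,3,3,4,1,0,0,3,2,0,0]
Final counters=[2,1,0,0,0,0,0,1,2,2,0,2,3,1,0,0,2,0,0,0,0,0,3,3,4,1,0,0,3,2,0,0] -> counters[9]=2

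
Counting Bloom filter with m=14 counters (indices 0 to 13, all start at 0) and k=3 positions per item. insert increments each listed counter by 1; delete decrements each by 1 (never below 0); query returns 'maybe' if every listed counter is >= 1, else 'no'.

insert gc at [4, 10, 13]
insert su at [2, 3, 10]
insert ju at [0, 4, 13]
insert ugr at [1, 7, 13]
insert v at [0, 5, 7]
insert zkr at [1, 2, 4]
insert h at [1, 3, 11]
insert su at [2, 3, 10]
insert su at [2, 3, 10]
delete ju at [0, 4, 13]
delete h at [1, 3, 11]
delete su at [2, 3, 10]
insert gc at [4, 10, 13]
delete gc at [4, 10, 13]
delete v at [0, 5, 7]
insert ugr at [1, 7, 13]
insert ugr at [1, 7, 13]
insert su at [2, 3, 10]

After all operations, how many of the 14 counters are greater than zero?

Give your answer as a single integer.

Answer: 7

Derivation:
Step 1: insert gc at [4, 10, 13] -> counters=[0,0,0,0,1,0,0,0,0,0,1,0,0,1]
Step 2: insert su at [2, 3, 10] -> counters=[0,0,1,1,1,0,0,0,0,0,2,0,0,1]
Step 3: insert ju at [0, 4, 13] -> counters=[1,0,1,1,2,0,0,0,0,0,2,0,0,2]
Step 4: insert ugr at [1, 7, 13] -> counters=[1,1,1,1,2,0,0,1,0,0,2,0,0,3]
Step 5: insert v at [0, 5, 7] -> counters=[2,1,1,1,2,1,0,2,0,0,2,0,0,3]
Step 6: insert zkr at [1, 2, 4] -> counters=[2,2,2,1,3,1,0,2,0,0,2,0,0,3]
Step 7: insert h at [1, 3, 11] -> counters=[2,3,2,2,3,1,0,2,0,0,2,1,0,3]
Step 8: insert su at [2, 3, 10] -> counters=[2,3,3,3,3,1,0,2,0,0,3,1,0,3]
Step 9: insert su at [2, 3, 10] -> counters=[2,3,4,4,3,1,0,2,0,0,4,1,0,3]
Step 10: delete ju at [0, 4, 13] -> counters=[1,3,4,4,2,1,0,2,0,0,4,1,0,2]
Step 11: delete h at [1, 3, 11] -> counters=[1,2,4,3,2,1,0,2,0,0,4,0,0,2]
Step 12: delete su at [2, 3, 10] -> counters=[1,2,3,2,2,1,0,2,0,0,3,0,0,2]
Step 13: insert gc at [4, 10, 13] -> counters=[1,2,3,2,3,1,0,2,0,0,4,0,0,3]
Step 14: delete gc at [4, 10, 13] -> counters=[1,2,3,2,2,1,0,2,0,0,3,0,0,2]
Step 15: delete v at [0, 5, 7] -> counters=[0,2,3,2,2,0,0,1,0,0,3,0,0,2]
Step 16: insert ugr at [1, 7, 13] -> counters=[0,3,3,2,2,0,0,2,0,0,3,0,0,3]
Step 17: insert ugr at [1, 7, 13] -> counters=[0,4,3,2,2,0,0,3,0,0,3,0,0,4]
Step 18: insert su at [2, 3, 10] -> counters=[0,4,4,3,2,0,0,3,0,0,4,0,0,4]
Final counters=[0,4,4,3,2,0,0,3,0,0,4,0,0,4] -> 7 nonzero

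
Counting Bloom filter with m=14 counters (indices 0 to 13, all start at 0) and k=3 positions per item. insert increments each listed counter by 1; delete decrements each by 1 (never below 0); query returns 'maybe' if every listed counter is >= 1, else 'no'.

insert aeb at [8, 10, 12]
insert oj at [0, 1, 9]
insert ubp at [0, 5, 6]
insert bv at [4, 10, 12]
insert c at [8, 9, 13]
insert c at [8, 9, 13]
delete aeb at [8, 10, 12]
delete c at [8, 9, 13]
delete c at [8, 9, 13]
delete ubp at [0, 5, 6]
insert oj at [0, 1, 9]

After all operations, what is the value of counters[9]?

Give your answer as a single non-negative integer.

Answer: 2

Derivation:
Step 1: insert aeb at [8, 10, 12] -> counters=[0,0,0,0,0,0,0,0,1,0,1,0,1,0]
Step 2: insert oj at [0, 1, 9] -> counters=[1,1,0,0,0,0,0,0,1,1,1,0,1,0]
Step 3: insert ubp at [0, 5, 6] -> counters=[2,1,0,0,0,1,1,0,1,1,1,0,1,0]
Step 4: insert bv at [4, 10, 12] -> counters=[2,1,0,0,1,1,1,0,1,1,2,0,2,0]
Step 5: insert c at [8, 9, 13] -> counters=[2,1,0,0,1,1,1,0,2,2,2,0,2,1]
Step 6: insert c at [8, 9, 13] -> counters=[2,1,0,0,1,1,1,0,3,3,2,0,2,2]
Step 7: delete aeb at [8, 10, 12] -> counters=[2,1,0,0,1,1,1,0,2,3,1,0,1,2]
Step 8: delete c at [8, 9, 13] -> counters=[2,1,0,0,1,1,1,0,1,2,1,0,1,1]
Step 9: delete c at [8, 9, 13] -> counters=[2,1,0,0,1,1,1,0,0,1,1,0,1,0]
Step 10: delete ubp at [0, 5, 6] -> counters=[1,1,0,0,1,0,0,0,0,1,1,0,1,0]
Step 11: insert oj at [0, 1, 9] -> counters=[2,2,0,0,1,0,0,0,0,2,1,0,1,0]
Final counters=[2,2,0,0,1,0,0,0,0,2,1,0,1,0] -> counters[9]=2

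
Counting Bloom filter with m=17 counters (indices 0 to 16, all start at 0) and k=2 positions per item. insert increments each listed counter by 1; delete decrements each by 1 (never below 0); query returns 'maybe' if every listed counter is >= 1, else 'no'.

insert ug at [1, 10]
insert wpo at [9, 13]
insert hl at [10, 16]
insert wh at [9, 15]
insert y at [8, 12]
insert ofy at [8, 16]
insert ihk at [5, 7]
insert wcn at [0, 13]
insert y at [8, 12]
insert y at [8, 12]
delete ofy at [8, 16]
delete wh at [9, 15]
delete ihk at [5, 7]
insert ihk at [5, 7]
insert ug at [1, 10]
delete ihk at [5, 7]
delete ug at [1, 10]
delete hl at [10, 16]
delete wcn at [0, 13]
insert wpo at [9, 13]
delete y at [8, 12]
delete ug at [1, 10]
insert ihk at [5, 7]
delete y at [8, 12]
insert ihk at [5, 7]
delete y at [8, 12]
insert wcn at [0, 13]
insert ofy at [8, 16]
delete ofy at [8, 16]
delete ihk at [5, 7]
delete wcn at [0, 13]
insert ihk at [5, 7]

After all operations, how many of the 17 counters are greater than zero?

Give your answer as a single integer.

Step 1: insert ug at [1, 10] -> counters=[0,1,0,0,0,0,0,0,0,0,1,0,0,0,0,0,0]
Step 2: insert wpo at [9, 13] -> counters=[0,1,0,0,0,0,0,0,0,1,1,0,0,1,0,0,0]
Step 3: insert hl at [10, 16] -> counters=[0,1,0,0,0,0,0,0,0,1,2,0,0,1,0,0,1]
Step 4: insert wh at [9, 15] -> counters=[0,1,0,0,0,0,0,0,0,2,2,0,0,1,0,1,1]
Step 5: insert y at [8, 12] -> counters=[0,1,0,0,0,0,0,0,1,2,2,0,1,1,0,1,1]
Step 6: insert ofy at [8, 16] -> counters=[0,1,0,0,0,0,0,0,2,2,2,0,1,1,0,1,2]
Step 7: insert ihk at [5, 7] -> counters=[0,1,0,0,0,1,0,1,2,2,2,0,1,1,0,1,2]
Step 8: insert wcn at [0, 13] -> counters=[1,1,0,0,0,1,0,1,2,2,2,0,1,2,0,1,2]
Step 9: insert y at [8, 12] -> counters=[1,1,0,0,0,1,0,1,3,2,2,0,2,2,0,1,2]
Step 10: insert y at [8, 12] -> counters=[1,1,0,0,0,1,0,1,4,2,2,0,3,2,0,1,2]
Step 11: delete ofy at [8, 16] -> counters=[1,1,0,0,0,1,0,1,3,2,2,0,3,2,0,1,1]
Step 12: delete wh at [9, 15] -> counters=[1,1,0,0,0,1,0,1,3,1,2,0,3,2,0,0,1]
Step 13: delete ihk at [5, 7] -> counters=[1,1,0,0,0,0,0,0,3,1,2,0,3,2,0,0,1]
Step 14: insert ihk at [5, 7] -> counters=[1,1,0,0,0,1,0,1,3,1,2,0,3,2,0,0,1]
Step 15: insert ug at [1, 10] -> counters=[1,2,0,0,0,1,0,1,3,1,3,0,3,2,0,0,1]
Step 16: delete ihk at [5, 7] -> counters=[1,2,0,0,0,0,0,0,3,1,3,0,3,2,0,0,1]
Step 17: delete ug at [1, 10] -> counters=[1,1,0,0,0,0,0,0,3,1,2,0,3,2,0,0,1]
Step 18: delete hl at [10, 16] -> counters=[1,1,0,0,0,0,0,0,3,1,1,0,3,2,0,0,0]
Step 19: delete wcn at [0, 13] -> counters=[0,1,0,0,0,0,0,0,3,1,1,0,3,1,0,0,0]
Step 20: insert wpo at [9, 13] -> counters=[0,1,0,0,0,0,0,0,3,2,1,0,3,2,0,0,0]
Step 21: delete y at [8, 12] -> counters=[0,1,0,0,0,0,0,0,2,2,1,0,2,2,0,0,0]
Step 22: delete ug at [1, 10] -> counters=[0,0,0,0,0,0,0,0,2,2,0,0,2,2,0,0,0]
Step 23: insert ihk at [5, 7] -> counters=[0,0,0,0,0,1,0,1,2,2,0,0,2,2,0,0,0]
Step 24: delete y at [8, 12] -> counters=[0,0,0,0,0,1,0,1,1,2,0,0,1,2,0,0,0]
Step 25: insert ihk at [5, 7] -> counters=[0,0,0,0,0,2,0,2,1,2,0,0,1,2,0,0,0]
Step 26: delete y at [8, 12] -> counters=[0,0,0,0,0,2,0,2,0,2,0,0,0,2,0,0,0]
Step 27: insert wcn at [0, 13] -> counters=[1,0,0,0,0,2,0,2,0,2,0,0,0,3,0,0,0]
Step 28: insert ofy at [8, 16] -> counters=[1,0,0,0,0,2,0,2,1,2,0,0,0,3,0,0,1]
Step 29: delete ofy at [8, 16] -> counters=[1,0,0,0,0,2,0,2,0,2,0,0,0,3,0,0,0]
Step 30: delete ihk at [5, 7] -> counters=[1,0,0,0,0,1,0,1,0,2,0,0,0,3,0,0,0]
Step 31: delete wcn at [0, 13] -> counters=[0,0,0,0,0,1,0,1,0,2,0,0,0,2,0,0,0]
Step 32: insert ihk at [5, 7] -> counters=[0,0,0,0,0,2,0,2,0,2,0,0,0,2,0,0,0]
Final counters=[0,0,0,0,0,2,0,2,0,2,0,0,0,2,0,0,0] -> 4 nonzero

Answer: 4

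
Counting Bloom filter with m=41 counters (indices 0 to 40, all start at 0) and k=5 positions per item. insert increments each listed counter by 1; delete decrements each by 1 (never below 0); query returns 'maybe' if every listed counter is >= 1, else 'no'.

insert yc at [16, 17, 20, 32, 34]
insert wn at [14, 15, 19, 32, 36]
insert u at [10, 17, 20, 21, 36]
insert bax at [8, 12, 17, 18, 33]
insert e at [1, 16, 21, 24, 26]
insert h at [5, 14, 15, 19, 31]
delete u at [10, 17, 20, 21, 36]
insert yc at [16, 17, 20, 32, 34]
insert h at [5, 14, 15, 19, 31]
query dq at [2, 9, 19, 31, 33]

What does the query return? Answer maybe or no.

Step 1: insert yc at [16, 17, 20, 32, 34] -> counters=[0,0,0,0,0,0,0,0,0,0,0,0,0,0,0,0,1,1,0,0,1,0,0,0,0,0,0,0,0,0,0,0,1,0,1,0,0,0,0,0,0]
Step 2: insert wn at [14, 15, 19, 32, 36] -> counters=[0,0,0,0,0,0,0,0,0,0,0,0,0,0,1,1,1,1,0,1,1,0,0,0,0,0,0,0,0,0,0,0,2,0,1,0,1,0,0,0,0]
Step 3: insert u at [10, 17, 20, 21, 36] -> counters=[0,0,0,0,0,0,0,0,0,0,1,0,0,0,1,1,1,2,0,1,2,1,0,0,0,0,0,0,0,0,0,0,2,0,1,0,2,0,0,0,0]
Step 4: insert bax at [8, 12, 17, 18, 33] -> counters=[0,0,0,0,0,0,0,0,1,0,1,0,1,0,1,1,1,3,1,1,2,1,0,0,0,0,0,0,0,0,0,0,2,1,1,0,2,0,0,0,0]
Step 5: insert e at [1, 16, 21, 24, 26] -> counters=[0,1,0,0,0,0,0,0,1,0,1,0,1,0,1,1,2,3,1,1,2,2,0,0,1,0,1,0,0,0,0,0,2,1,1,0,2,0,0,0,0]
Step 6: insert h at [5, 14, 15, 19, 31] -> counters=[0,1,0,0,0,1,0,0,1,0,1,0,1,0,2,2,2,3,1,2,2,2,0,0,1,0,1,0,0,0,0,1,2,1,1,0,2,0,0,0,0]
Step 7: delete u at [10, 17, 20, 21, 36] -> counters=[0,1,0,0,0,1,0,0,1,0,0,0,1,0,2,2,2,2,1,2,1,1,0,0,1,0,1,0,0,0,0,1,2,1,1,0,1,0,0,0,0]
Step 8: insert yc at [16, 17, 20, 32, 34] -> counters=[0,1,0,0,0,1,0,0,1,0,0,0,1,0,2,2,3,3,1,2,2,1,0,0,1,0,1,0,0,0,0,1,3,1,2,0,1,0,0,0,0]
Step 9: insert h at [5, 14, 15, 19, 31] -> counters=[0,1,0,0,0,2,0,0,1,0,0,0,1,0,3,3,3,3,1,3,2,1,0,0,1,0,1,0,0,0,0,2,3,1,2,0,1,0,0,0,0]
Query dq: check counters[2]=0 counters[9]=0 counters[19]=3 counters[31]=2 counters[33]=1 -> no

Answer: no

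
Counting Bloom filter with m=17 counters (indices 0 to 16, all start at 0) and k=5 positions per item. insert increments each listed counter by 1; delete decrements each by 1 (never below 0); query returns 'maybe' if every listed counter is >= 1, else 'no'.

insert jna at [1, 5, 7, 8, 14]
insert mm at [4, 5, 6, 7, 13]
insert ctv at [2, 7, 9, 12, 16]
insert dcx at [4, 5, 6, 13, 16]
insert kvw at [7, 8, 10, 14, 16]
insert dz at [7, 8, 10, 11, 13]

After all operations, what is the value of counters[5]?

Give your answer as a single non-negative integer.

Step 1: insert jna at [1, 5, 7, 8, 14] -> counters=[0,1,0,0,0,1,0,1,1,0,0,0,0,0,1,0,0]
Step 2: insert mm at [4, 5, 6, 7, 13] -> counters=[0,1,0,0,1,2,1,2,1,0,0,0,0,1,1,0,0]
Step 3: insert ctv at [2, 7, 9, 12, 16] -> counters=[0,1,1,0,1,2,1,3,1,1,0,0,1,1,1,0,1]
Step 4: insert dcx at [4, 5, 6, 13, 16] -> counters=[0,1,1,0,2,3,2,3,1,1,0,0,1,2,1,0,2]
Step 5: insert kvw at [7, 8, 10, 14, 16] -> counters=[0,1,1,0,2,3,2,4,2,1,1,0,1,2,2,0,3]
Step 6: insert dz at [7, 8, 10, 11, 13] -> counters=[0,1,1,0,2,3,2,5,3,1,2,1,1,3,2,0,3]
Final counters=[0,1,1,0,2,3,2,5,3,1,2,1,1,3,2,0,3] -> counters[5]=3

Answer: 3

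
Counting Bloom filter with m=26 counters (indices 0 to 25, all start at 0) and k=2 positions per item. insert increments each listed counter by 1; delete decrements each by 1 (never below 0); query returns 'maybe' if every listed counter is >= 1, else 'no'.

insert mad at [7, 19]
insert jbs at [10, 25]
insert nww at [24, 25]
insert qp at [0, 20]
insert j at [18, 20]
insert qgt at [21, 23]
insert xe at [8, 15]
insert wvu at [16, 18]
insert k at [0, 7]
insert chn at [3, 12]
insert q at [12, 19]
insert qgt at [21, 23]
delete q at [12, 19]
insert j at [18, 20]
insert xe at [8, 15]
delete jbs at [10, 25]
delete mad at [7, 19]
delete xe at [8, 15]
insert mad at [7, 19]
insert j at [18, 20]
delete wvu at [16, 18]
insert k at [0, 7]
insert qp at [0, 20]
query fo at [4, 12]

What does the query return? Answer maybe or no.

Answer: no

Derivation:
Step 1: insert mad at [7, 19] -> counters=[0,0,0,0,0,0,0,1,0,0,0,0,0,0,0,0,0,0,0,1,0,0,0,0,0,0]
Step 2: insert jbs at [10, 25] -> counters=[0,0,0,0,0,0,0,1,0,0,1,0,0,0,0,0,0,0,0,1,0,0,0,0,0,1]
Step 3: insert nww at [24, 25] -> counters=[0,0,0,0,0,0,0,1,0,0,1,0,0,0,0,0,0,0,0,1,0,0,0,0,1,2]
Step 4: insert qp at [0, 20] -> counters=[1,0,0,0,0,0,0,1,0,0,1,0,0,0,0,0,0,0,0,1,1,0,0,0,1,2]
Step 5: insert j at [18, 20] -> counters=[1,0,0,0,0,0,0,1,0,0,1,0,0,0,0,0,0,0,1,1,2,0,0,0,1,2]
Step 6: insert qgt at [21, 23] -> counters=[1,0,0,0,0,0,0,1,0,0,1,0,0,0,0,0,0,0,1,1,2,1,0,1,1,2]
Step 7: insert xe at [8, 15] -> counters=[1,0,0,0,0,0,0,1,1,0,1,0,0,0,0,1,0,0,1,1,2,1,0,1,1,2]
Step 8: insert wvu at [16, 18] -> counters=[1,0,0,0,0,0,0,1,1,0,1,0,0,0,0,1,1,0,2,1,2,1,0,1,1,2]
Step 9: insert k at [0, 7] -> counters=[2,0,0,0,0,0,0,2,1,0,1,0,0,0,0,1,1,0,2,1,2,1,0,1,1,2]
Step 10: insert chn at [3, 12] -> counters=[2,0,0,1,0,0,0,2,1,0,1,0,1,0,0,1,1,0,2,1,2,1,0,1,1,2]
Step 11: insert q at [12, 19] -> counters=[2,0,0,1,0,0,0,2,1,0,1,0,2,0,0,1,1,0,2,2,2,1,0,1,1,2]
Step 12: insert qgt at [21, 23] -> counters=[2,0,0,1,0,0,0,2,1,0,1,0,2,0,0,1,1,0,2,2,2,2,0,2,1,2]
Step 13: delete q at [12, 19] -> counters=[2,0,0,1,0,0,0,2,1,0,1,0,1,0,0,1,1,0,2,1,2,2,0,2,1,2]
Step 14: insert j at [18, 20] -> counters=[2,0,0,1,0,0,0,2,1,0,1,0,1,0,0,1,1,0,3,1,3,2,0,2,1,2]
Step 15: insert xe at [8, 15] -> counters=[2,0,0,1,0,0,0,2,2,0,1,0,1,0,0,2,1,0,3,1,3,2,0,2,1,2]
Step 16: delete jbs at [10, 25] -> counters=[2,0,0,1,0,0,0,2,2,0,0,0,1,0,0,2,1,0,3,1,3,2,0,2,1,1]
Step 17: delete mad at [7, 19] -> counters=[2,0,0,1,0,0,0,1,2,0,0,0,1,0,0,2,1,0,3,0,3,2,0,2,1,1]
Step 18: delete xe at [8, 15] -> counters=[2,0,0,1,0,0,0,1,1,0,0,0,1,0,0,1,1,0,3,0,3,2,0,2,1,1]
Step 19: insert mad at [7, 19] -> counters=[2,0,0,1,0,0,0,2,1,0,0,0,1,0,0,1,1,0,3,1,3,2,0,2,1,1]
Step 20: insert j at [18, 20] -> counters=[2,0,0,1,0,0,0,2,1,0,0,0,1,0,0,1,1,0,4,1,4,2,0,2,1,1]
Step 21: delete wvu at [16, 18] -> counters=[2,0,0,1,0,0,0,2,1,0,0,0,1,0,0,1,0,0,3,1,4,2,0,2,1,1]
Step 22: insert k at [0, 7] -> counters=[3,0,0,1,0,0,0,3,1,0,0,0,1,0,0,1,0,0,3,1,4,2,0,2,1,1]
Step 23: insert qp at [0, 20] -> counters=[4,0,0,1,0,0,0,3,1,0,0,0,1,0,0,1,0,0,3,1,5,2,0,2,1,1]
Query fo: check counters[4]=0 counters[12]=1 -> no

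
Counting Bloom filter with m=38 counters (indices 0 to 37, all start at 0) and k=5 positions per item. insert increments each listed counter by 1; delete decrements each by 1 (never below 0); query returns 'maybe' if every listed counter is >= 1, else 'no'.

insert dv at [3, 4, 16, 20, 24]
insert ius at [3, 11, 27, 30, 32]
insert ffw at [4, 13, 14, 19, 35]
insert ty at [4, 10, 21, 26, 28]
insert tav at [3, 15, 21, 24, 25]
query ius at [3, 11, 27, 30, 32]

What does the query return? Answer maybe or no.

Answer: maybe

Derivation:
Step 1: insert dv at [3, 4, 16, 20, 24] -> counters=[0,0,0,1,1,0,0,0,0,0,0,0,0,0,0,0,1,0,0,0,1,0,0,0,1,0,0,0,0,0,0,0,0,0,0,0,0,0]
Step 2: insert ius at [3, 11, 27, 30, 32] -> counters=[0,0,0,2,1,0,0,0,0,0,0,1,0,0,0,0,1,0,0,0,1,0,0,0,1,0,0,1,0,0,1,0,1,0,0,0,0,0]
Step 3: insert ffw at [4, 13, 14, 19, 35] -> counters=[0,0,0,2,2,0,0,0,0,0,0,1,0,1,1,0,1,0,0,1,1,0,0,0,1,0,0,1,0,0,1,0,1,0,0,1,0,0]
Step 4: insert ty at [4, 10, 21, 26, 28] -> counters=[0,0,0,2,3,0,0,0,0,0,1,1,0,1,1,0,1,0,0,1,1,1,0,0,1,0,1,1,1,0,1,0,1,0,0,1,0,0]
Step 5: insert tav at [3, 15, 21, 24, 25] -> counters=[0,0,0,3,3,0,0,0,0,0,1,1,0,1,1,1,1,0,0,1,1,2,0,0,2,1,1,1,1,0,1,0,1,0,0,1,0,0]
Query ius: check counters[3]=3 counters[11]=1 counters[27]=1 counters[30]=1 counters[32]=1 -> maybe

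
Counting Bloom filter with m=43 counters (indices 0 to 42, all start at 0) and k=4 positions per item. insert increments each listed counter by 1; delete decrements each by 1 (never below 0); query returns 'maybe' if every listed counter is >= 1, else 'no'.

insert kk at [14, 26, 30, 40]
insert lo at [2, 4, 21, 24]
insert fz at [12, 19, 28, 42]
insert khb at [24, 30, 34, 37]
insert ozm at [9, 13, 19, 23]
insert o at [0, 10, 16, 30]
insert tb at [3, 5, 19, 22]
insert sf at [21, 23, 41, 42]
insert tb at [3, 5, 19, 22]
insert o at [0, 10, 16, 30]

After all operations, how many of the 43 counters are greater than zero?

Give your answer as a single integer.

Step 1: insert kk at [14, 26, 30, 40] -> counters=[0,0,0,0,0,0,0,0,0,0,0,0,0,0,1,0,0,0,0,0,0,0,0,0,0,0,1,0,0,0,1,0,0,0,0,0,0,0,0,0,1,0,0]
Step 2: insert lo at [2, 4, 21, 24] -> counters=[0,0,1,0,1,0,0,0,0,0,0,0,0,0,1,0,0,0,0,0,0,1,0,0,1,0,1,0,0,0,1,0,0,0,0,0,0,0,0,0,1,0,0]
Step 3: insert fz at [12, 19, 28, 42] -> counters=[0,0,1,0,1,0,0,0,0,0,0,0,1,0,1,0,0,0,0,1,0,1,0,0,1,0,1,0,1,0,1,0,0,0,0,0,0,0,0,0,1,0,1]
Step 4: insert khb at [24, 30, 34, 37] -> counters=[0,0,1,0,1,0,0,0,0,0,0,0,1,0,1,0,0,0,0,1,0,1,0,0,2,0,1,0,1,0,2,0,0,0,1,0,0,1,0,0,1,0,1]
Step 5: insert ozm at [9, 13, 19, 23] -> counters=[0,0,1,0,1,0,0,0,0,1,0,0,1,1,1,0,0,0,0,2,0,1,0,1,2,0,1,0,1,0,2,0,0,0,1,0,0,1,0,0,1,0,1]
Step 6: insert o at [0, 10, 16, 30] -> counters=[1,0,1,0,1,0,0,0,0,1,1,0,1,1,1,0,1,0,0,2,0,1,0,1,2,0,1,0,1,0,3,0,0,0,1,0,0,1,0,0,1,0,1]
Step 7: insert tb at [3, 5, 19, 22] -> counters=[1,0,1,1,1,1,0,0,0,1,1,0,1,1,1,0,1,0,0,3,0,1,1,1,2,0,1,0,1,0,3,0,0,0,1,0,0,1,0,0,1,0,1]
Step 8: insert sf at [21, 23, 41, 42] -> counters=[1,0,1,1,1,1,0,0,0,1,1,0,1,1,1,0,1,0,0,3,0,2,1,2,2,0,1,0,1,0,3,0,0,0,1,0,0,1,0,0,1,1,2]
Step 9: insert tb at [3, 5, 19, 22] -> counters=[1,0,1,2,1,2,0,0,0,1,1,0,1,1,1,0,1,0,0,4,0,2,2,2,2,0,1,0,1,0,3,0,0,0,1,0,0,1,0,0,1,1,2]
Step 10: insert o at [0, 10, 16, 30] -> counters=[2,0,1,2,1,2,0,0,0,1,2,0,1,1,1,0,2,0,0,4,0,2,2,2,2,0,1,0,1,0,4,0,0,0,1,0,0,1,0,0,1,1,2]
Final counters=[2,0,1,2,1,2,0,0,0,1,2,0,1,1,1,0,2,0,0,4,0,2,2,2,2,0,1,0,1,0,4,0,0,0,1,0,0,1,0,0,1,1,2] -> 24 nonzero

Answer: 24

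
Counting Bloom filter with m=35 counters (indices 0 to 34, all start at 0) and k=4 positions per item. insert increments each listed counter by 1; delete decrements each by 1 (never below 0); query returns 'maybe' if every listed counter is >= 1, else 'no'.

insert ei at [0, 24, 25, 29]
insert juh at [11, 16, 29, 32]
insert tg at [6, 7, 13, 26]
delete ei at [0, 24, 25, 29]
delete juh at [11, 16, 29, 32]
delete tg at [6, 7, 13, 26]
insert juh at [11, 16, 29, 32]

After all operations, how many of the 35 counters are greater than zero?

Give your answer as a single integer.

Answer: 4

Derivation:
Step 1: insert ei at [0, 24, 25, 29] -> counters=[1,0,0,0,0,0,0,0,0,0,0,0,0,0,0,0,0,0,0,0,0,0,0,0,1,1,0,0,0,1,0,0,0,0,0]
Step 2: insert juh at [11, 16, 29, 32] -> counters=[1,0,0,0,0,0,0,0,0,0,0,1,0,0,0,0,1,0,0,0,0,0,0,0,1,1,0,0,0,2,0,0,1,0,0]
Step 3: insert tg at [6, 7, 13, 26] -> counters=[1,0,0,0,0,0,1,1,0,0,0,1,0,1,0,0,1,0,0,0,0,0,0,0,1,1,1,0,0,2,0,0,1,0,0]
Step 4: delete ei at [0, 24, 25, 29] -> counters=[0,0,0,0,0,0,1,1,0,0,0,1,0,1,0,0,1,0,0,0,0,0,0,0,0,0,1,0,0,1,0,0,1,0,0]
Step 5: delete juh at [11, 16, 29, 32] -> counters=[0,0,0,0,0,0,1,1,0,0,0,0,0,1,0,0,0,0,0,0,0,0,0,0,0,0,1,0,0,0,0,0,0,0,0]
Step 6: delete tg at [6, 7, 13, 26] -> counters=[0,0,0,0,0,0,0,0,0,0,0,0,0,0,0,0,0,0,0,0,0,0,0,0,0,0,0,0,0,0,0,0,0,0,0]
Step 7: insert juh at [11, 16, 29, 32] -> counters=[0,0,0,0,0,0,0,0,0,0,0,1,0,0,0,0,1,0,0,0,0,0,0,0,0,0,0,0,0,1,0,0,1,0,0]
Final counters=[0,0,0,0,0,0,0,0,0,0,0,1,0,0,0,0,1,0,0,0,0,0,0,0,0,0,0,0,0,1,0,0,1,0,0] -> 4 nonzero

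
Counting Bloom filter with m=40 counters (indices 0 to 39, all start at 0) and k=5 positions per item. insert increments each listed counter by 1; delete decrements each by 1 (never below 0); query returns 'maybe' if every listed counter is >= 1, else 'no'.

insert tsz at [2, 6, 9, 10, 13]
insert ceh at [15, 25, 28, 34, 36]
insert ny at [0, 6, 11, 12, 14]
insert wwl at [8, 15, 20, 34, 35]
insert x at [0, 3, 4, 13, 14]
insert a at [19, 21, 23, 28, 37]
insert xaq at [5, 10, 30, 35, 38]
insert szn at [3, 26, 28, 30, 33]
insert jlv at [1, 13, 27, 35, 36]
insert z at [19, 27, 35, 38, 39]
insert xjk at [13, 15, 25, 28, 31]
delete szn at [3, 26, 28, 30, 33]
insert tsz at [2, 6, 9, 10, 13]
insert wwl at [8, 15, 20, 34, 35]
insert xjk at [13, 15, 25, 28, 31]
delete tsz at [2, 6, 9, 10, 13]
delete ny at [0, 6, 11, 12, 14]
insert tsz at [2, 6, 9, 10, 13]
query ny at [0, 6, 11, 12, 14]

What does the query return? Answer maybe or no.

Step 1: insert tsz at [2, 6, 9, 10, 13] -> counters=[0,0,1,0,0,0,1,0,0,1,1,0,0,1,0,0,0,0,0,0,0,0,0,0,0,0,0,0,0,0,0,0,0,0,0,0,0,0,0,0]
Step 2: insert ceh at [15, 25, 28, 34, 36] -> counters=[0,0,1,0,0,0,1,0,0,1,1,0,0,1,0,1,0,0,0,0,0,0,0,0,0,1,0,0,1,0,0,0,0,0,1,0,1,0,0,0]
Step 3: insert ny at [0, 6, 11, 12, 14] -> counters=[1,0,1,0,0,0,2,0,0,1,1,1,1,1,1,1,0,0,0,0,0,0,0,0,0,1,0,0,1,0,0,0,0,0,1,0,1,0,0,0]
Step 4: insert wwl at [8, 15, 20, 34, 35] -> counters=[1,0,1,0,0,0,2,0,1,1,1,1,1,1,1,2,0,0,0,0,1,0,0,0,0,1,0,0,1,0,0,0,0,0,2,1,1,0,0,0]
Step 5: insert x at [0, 3, 4, 13, 14] -> counters=[2,0,1,1,1,0,2,0,1,1,1,1,1,2,2,2,0,0,0,0,1,0,0,0,0,1,0,0,1,0,0,0,0,0,2,1,1,0,0,0]
Step 6: insert a at [19, 21, 23, 28, 37] -> counters=[2,0,1,1,1,0,2,0,1,1,1,1,1,2,2,2,0,0,0,1,1,1,0,1,0,1,0,0,2,0,0,0,0,0,2,1,1,1,0,0]
Step 7: insert xaq at [5, 10, 30, 35, 38] -> counters=[2,0,1,1,1,1,2,0,1,1,2,1,1,2,2,2,0,0,0,1,1,1,0,1,0,1,0,0,2,0,1,0,0,0,2,2,1,1,1,0]
Step 8: insert szn at [3, 26, 28, 30, 33] -> counters=[2,0,1,2,1,1,2,0,1,1,2,1,1,2,2,2,0,0,0,1,1,1,0,1,0,1,1,0,3,0,2,0,0,1,2,2,1,1,1,0]
Step 9: insert jlv at [1, 13, 27, 35, 36] -> counters=[2,1,1,2,1,1,2,0,1,1,2,1,1,3,2,2,0,0,0,1,1,1,0,1,0,1,1,1,3,0,2,0,0,1,2,3,2,1,1,0]
Step 10: insert z at [19, 27, 35, 38, 39] -> counters=[2,1,1,2,1,1,2,0,1,1,2,1,1,3,2,2,0,0,0,2,1,1,0,1,0,1,1,2,3,0,2,0,0,1,2,4,2,1,2,1]
Step 11: insert xjk at [13, 15, 25, 28, 31] -> counters=[2,1,1,2,1,1,2,0,1,1,2,1,1,4,2,3,0,0,0,2,1,1,0,1,0,2,1,2,4,0,2,1,0,1,2,4,2,1,2,1]
Step 12: delete szn at [3, 26, 28, 30, 33] -> counters=[2,1,1,1,1,1,2,0,1,1,2,1,1,4,2,3,0,0,0,2,1,1,0,1,0,2,0,2,3,0,1,1,0,0,2,4,2,1,2,1]
Step 13: insert tsz at [2, 6, 9, 10, 13] -> counters=[2,1,2,1,1,1,3,0,1,2,3,1,1,5,2,3,0,0,0,2,1,1,0,1,0,2,0,2,3,0,1,1,0,0,2,4,2,1,2,1]
Step 14: insert wwl at [8, 15, 20, 34, 35] -> counters=[2,1,2,1,1,1,3,0,2,2,3,1,1,5,2,4,0,0,0,2,2,1,0,1,0,2,0,2,3,0,1,1,0,0,3,5,2,1,2,1]
Step 15: insert xjk at [13, 15, 25, 28, 31] -> counters=[2,1,2,1,1,1,3,0,2,2,3,1,1,6,2,5,0,0,0,2,2,1,0,1,0,3,0,2,4,0,1,2,0,0,3,5,2,1,2,1]
Step 16: delete tsz at [2, 6, 9, 10, 13] -> counters=[2,1,1,1,1,1,2,0,2,1,2,1,1,5,2,5,0,0,0,2,2,1,0,1,0,3,0,2,4,0,1,2,0,0,3,5,2,1,2,1]
Step 17: delete ny at [0, 6, 11, 12, 14] -> counters=[1,1,1,1,1,1,1,0,2,1,2,0,0,5,1,5,0,0,0,2,2,1,0,1,0,3,0,2,4,0,1,2,0,0,3,5,2,1,2,1]
Step 18: insert tsz at [2, 6, 9, 10, 13] -> counters=[1,1,2,1,1,1,2,0,2,2,3,0,0,6,1,5,0,0,0,2,2,1,0,1,0,3,0,2,4,0,1,2,0,0,3,5,2,1,2,1]
Query ny: check counters[0]=1 counters[6]=2 counters[11]=0 counters[12]=0 counters[14]=1 -> no

Answer: no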